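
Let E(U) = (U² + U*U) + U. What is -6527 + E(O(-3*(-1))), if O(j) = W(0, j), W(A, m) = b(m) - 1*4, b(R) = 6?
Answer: -6517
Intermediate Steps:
W(A, m) = 2 (W(A, m) = 6 - 1*4 = 6 - 4 = 2)
O(j) = 2
E(U) = U + 2*U² (E(U) = (U² + U²) + U = 2*U² + U = U + 2*U²)
-6527 + E(O(-3*(-1))) = -6527 + 2*(1 + 2*2) = -6527 + 2*(1 + 4) = -6527 + 2*5 = -6527 + 10 = -6517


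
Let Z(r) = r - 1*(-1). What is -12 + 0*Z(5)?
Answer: -12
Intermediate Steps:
Z(r) = 1 + r (Z(r) = r + 1 = 1 + r)
-12 + 0*Z(5) = -12 + 0*(1 + 5) = -12 + 0*6 = -12 + 0 = -12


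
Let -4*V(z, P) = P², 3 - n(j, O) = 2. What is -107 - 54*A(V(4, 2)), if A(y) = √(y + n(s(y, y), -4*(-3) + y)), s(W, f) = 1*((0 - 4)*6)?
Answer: -107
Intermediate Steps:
s(W, f) = -24 (s(W, f) = 1*(-4*6) = 1*(-24) = -24)
n(j, O) = 1 (n(j, O) = 3 - 1*2 = 3 - 2 = 1)
V(z, P) = -P²/4
A(y) = √(1 + y) (A(y) = √(y + 1) = √(1 + y))
-107 - 54*A(V(4, 2)) = -107 - 54*√(1 - ¼*2²) = -107 - 54*√(1 - ¼*4) = -107 - 54*√(1 - 1) = -107 - 54*√0 = -107 - 54*0 = -107 + 0 = -107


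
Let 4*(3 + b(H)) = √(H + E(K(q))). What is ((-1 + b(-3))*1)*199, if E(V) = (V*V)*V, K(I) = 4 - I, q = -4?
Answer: -796 + 199*√509/4 ≈ 326.41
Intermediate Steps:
E(V) = V³ (E(V) = V²*V = V³)
b(H) = -3 + √(512 + H)/4 (b(H) = -3 + √(H + (4 - 1*(-4))³)/4 = -3 + √(H + (4 + 4)³)/4 = -3 + √(H + 8³)/4 = -3 + √(H + 512)/4 = -3 + √(512 + H)/4)
((-1 + b(-3))*1)*199 = ((-1 + (-3 + √(512 - 3)/4))*1)*199 = ((-1 + (-3 + √509/4))*1)*199 = ((-4 + √509/4)*1)*199 = (-4 + √509/4)*199 = -796 + 199*√509/4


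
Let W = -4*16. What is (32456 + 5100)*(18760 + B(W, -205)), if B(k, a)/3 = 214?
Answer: 728661512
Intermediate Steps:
W = -64
B(k, a) = 642 (B(k, a) = 3*214 = 642)
(32456 + 5100)*(18760 + B(W, -205)) = (32456 + 5100)*(18760 + 642) = 37556*19402 = 728661512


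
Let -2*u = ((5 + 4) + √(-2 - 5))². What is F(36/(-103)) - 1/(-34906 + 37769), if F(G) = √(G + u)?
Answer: -1/2863 + √(-396241 - 95481*I*√7)/103 ≈ 1.8631 - 6.3892*I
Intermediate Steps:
u = -(9 + I*√7)²/2 (u = -((5 + 4) + √(-2 - 5))²/2 = -(9 + √(-7))²/2 = -(9 + I*√7)²/2 ≈ -37.0 - 23.812*I)
F(G) = √(-37 + G - 9*I*√7) (F(G) = √(G + (-37 - 9*I*√7)) = √(-37 + G - 9*I*√7))
F(36/(-103)) - 1/(-34906 + 37769) = √(-37 + 36/(-103) - 9*I*√7) - 1/(-34906 + 37769) = √(-37 + 36*(-1/103) - 9*I*√7) - 1/2863 = √(-37 - 36/103 - 9*I*√7) - 1*1/2863 = √(-3847/103 - 9*I*√7) - 1/2863 = -1/2863 + √(-3847/103 - 9*I*√7)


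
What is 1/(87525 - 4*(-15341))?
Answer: 1/148889 ≈ 6.7164e-6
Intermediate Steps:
1/(87525 - 4*(-15341)) = 1/(87525 + 61364) = 1/148889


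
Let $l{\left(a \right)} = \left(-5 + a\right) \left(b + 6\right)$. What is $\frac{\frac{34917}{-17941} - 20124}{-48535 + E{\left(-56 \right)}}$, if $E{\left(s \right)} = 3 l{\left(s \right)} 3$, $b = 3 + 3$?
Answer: $\frac{361079601}{988961743} \approx 0.36511$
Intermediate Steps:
$b = 6$
$l{\left(a \right)} = -60 + 12 a$ ($l{\left(a \right)} = \left(-5 + a\right) \left(6 + 6\right) = \left(-5 + a\right) 12 = -60 + 12 a$)
$E{\left(s \right)} = -540 + 108 s$ ($E{\left(s \right)} = 3 \left(-60 + 12 s\right) 3 = \left(-180 + 36 s\right) 3 = -540 + 108 s$)
$\frac{\frac{34917}{-17941} - 20124}{-48535 + E{\left(-56 \right)}} = \frac{\frac{34917}{-17941} - 20124}{-48535 + \left(-540 + 108 \left(-56\right)\right)} = \frac{34917 \left(- \frac{1}{17941}\right) - 20124}{-48535 - 6588} = \frac{- \frac{34917}{17941} - 20124}{-48535 - 6588} = - \frac{361079601}{17941 \left(-55123\right)} = \left(- \frac{361079601}{17941}\right) \left(- \frac{1}{55123}\right) = \frac{361079601}{988961743}$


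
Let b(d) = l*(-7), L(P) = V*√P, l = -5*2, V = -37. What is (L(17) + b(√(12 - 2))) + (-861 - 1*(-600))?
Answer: -191 - 37*√17 ≈ -343.55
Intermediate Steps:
l = -10
L(P) = -37*√P
b(d) = 70 (b(d) = -10*(-7) = 70)
(L(17) + b(√(12 - 2))) + (-861 - 1*(-600)) = (-37*√17 + 70) + (-861 - 1*(-600)) = (70 - 37*√17) + (-861 + 600) = (70 - 37*√17) - 261 = -191 - 37*√17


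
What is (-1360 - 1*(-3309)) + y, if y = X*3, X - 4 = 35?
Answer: 2066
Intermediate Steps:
X = 39 (X = 4 + 35 = 39)
y = 117 (y = 39*3 = 117)
(-1360 - 1*(-3309)) + y = (-1360 - 1*(-3309)) + 117 = (-1360 + 3309) + 117 = 1949 + 117 = 2066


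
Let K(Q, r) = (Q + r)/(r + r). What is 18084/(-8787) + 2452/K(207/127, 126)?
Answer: 25528008420/5275129 ≈ 4839.3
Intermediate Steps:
K(Q, r) = (Q + r)/(2*r) (K(Q, r) = (Q + r)/((2*r)) = (Q + r)*(1/(2*r)) = (Q + r)/(2*r))
18084/(-8787) + 2452/K(207/127, 126) = 18084/(-8787) + 2452/(((½)*(207/127 + 126)/126)) = 18084*(-1/8787) + 2452/(((½)*(1/126)*(207*(1/127) + 126))) = -6028/2929 + 2452/(((½)*(1/126)*(207/127 + 126))) = -6028/2929 + 2452/(((½)*(1/126)*(16209/127))) = -6028/2929 + 2452/(1801/3556) = -6028/2929 + 2452*(3556/1801) = -6028/2929 + 8719312/1801 = 25528008420/5275129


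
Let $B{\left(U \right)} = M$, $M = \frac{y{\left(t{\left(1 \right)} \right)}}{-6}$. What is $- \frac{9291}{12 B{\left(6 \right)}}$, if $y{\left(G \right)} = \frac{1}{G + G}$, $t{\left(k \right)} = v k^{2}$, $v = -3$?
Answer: $-27873$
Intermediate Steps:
$t{\left(k \right)} = - 3 k^{2}$
$y{\left(G \right)} = \frac{1}{2 G}$
$M = \frac{1}{36}$ ($M = \frac{\frac{1}{2} \frac{1}{\left(-3\right) 1^{2}}}{-6} = \frac{1}{2 \left(\left(-3\right) 1\right)} \left(- \frac{1}{6}\right) = \frac{1}{2 \left(-3\right)} \left(- \frac{1}{6}\right) = \frac{1}{2} \left(- \frac{1}{3}\right) \left(- \frac{1}{6}\right) = \left(- \frac{1}{6}\right) \left(- \frac{1}{6}\right) = \frac{1}{36} \approx 0.027778$)
$B{\left(U \right)} = \frac{1}{36}$
$- \frac{9291}{12 B{\left(6 \right)}} = - \frac{9291}{12 \cdot \frac{1}{36}} = - 9291 \frac{1}{\frac{1}{3}} = \left(-9291\right) 3 = -27873$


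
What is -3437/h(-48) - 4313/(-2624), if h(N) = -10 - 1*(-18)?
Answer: -1123023/2624 ≈ -427.98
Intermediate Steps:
h(N) = 8 (h(N) = -10 + 18 = 8)
-3437/h(-48) - 4313/(-2624) = -3437/8 - 4313/(-2624) = -3437*1/8 - 4313*(-1/2624) = -3437/8 + 4313/2624 = -1123023/2624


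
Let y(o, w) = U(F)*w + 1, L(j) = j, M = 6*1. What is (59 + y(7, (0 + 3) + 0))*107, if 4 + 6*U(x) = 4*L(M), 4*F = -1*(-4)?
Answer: 7490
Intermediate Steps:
M = 6
F = 1 (F = (-1*(-4))/4 = (1/4)*4 = 1)
U(x) = 10/3 (U(x) = -2/3 + (4*6)/6 = -2/3 + (1/6)*24 = -2/3 + 4 = 10/3)
y(o, w) = 1 + 10*w/3 (y(o, w) = 10*w/3 + 1 = 1 + 10*w/3)
(59 + y(7, (0 + 3) + 0))*107 = (59 + (1 + 10*((0 + 3) + 0)/3))*107 = (59 + (1 + 10*(3 + 0)/3))*107 = (59 + (1 + (10/3)*3))*107 = (59 + (1 + 10))*107 = (59 + 11)*107 = 70*107 = 7490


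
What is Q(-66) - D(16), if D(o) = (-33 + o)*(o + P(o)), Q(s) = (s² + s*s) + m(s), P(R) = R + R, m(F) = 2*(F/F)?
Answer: 9530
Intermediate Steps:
m(F) = 2 (m(F) = 2*1 = 2)
P(R) = 2*R
Q(s) = 2 + 2*s² (Q(s) = (s² + s*s) + 2 = (s² + s²) + 2 = 2*s² + 2 = 2 + 2*s²)
D(o) = 3*o*(-33 + o) (D(o) = (-33 + o)*(o + 2*o) = (-33 + o)*(3*o) = 3*o*(-33 + o))
Q(-66) - D(16) = (2 + 2*(-66)²) - 3*16*(-33 + 16) = (2 + 2*4356) - 3*16*(-17) = (2 + 8712) - 1*(-816) = 8714 + 816 = 9530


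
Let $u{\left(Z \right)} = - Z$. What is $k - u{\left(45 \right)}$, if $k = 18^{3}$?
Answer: $5877$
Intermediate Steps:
$k = 5832$
$k - u{\left(45 \right)} = 5832 - \left(-1\right) 45 = 5832 - -45 = 5832 + 45 = 5877$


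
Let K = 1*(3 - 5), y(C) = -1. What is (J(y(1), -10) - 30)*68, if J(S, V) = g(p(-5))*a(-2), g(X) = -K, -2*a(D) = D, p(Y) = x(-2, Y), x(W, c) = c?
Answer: -1904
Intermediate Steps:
p(Y) = Y
K = -2 (K = 1*(-2) = -2)
a(D) = -D/2
g(X) = 2 (g(X) = -1*(-2) = 2)
J(S, V) = 2 (J(S, V) = 2*(-1/2*(-2)) = 2*1 = 2)
(J(y(1), -10) - 30)*68 = (2 - 30)*68 = -28*68 = -1904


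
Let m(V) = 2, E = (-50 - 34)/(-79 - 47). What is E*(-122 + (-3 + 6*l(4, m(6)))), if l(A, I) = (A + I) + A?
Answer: -130/3 ≈ -43.333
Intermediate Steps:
E = ⅔ (E = -84/(-126) = -84*(-1/126) = ⅔ ≈ 0.66667)
l(A, I) = I + 2*A
E*(-122 + (-3 + 6*l(4, m(6)))) = 2*(-122 + (-3 + 6*(2 + 2*4)))/3 = 2*(-122 + (-3 + 6*(2 + 8)))/3 = 2*(-122 + (-3 + 6*10))/3 = 2*(-122 + (-3 + 60))/3 = 2*(-122 + 57)/3 = (⅔)*(-65) = -130/3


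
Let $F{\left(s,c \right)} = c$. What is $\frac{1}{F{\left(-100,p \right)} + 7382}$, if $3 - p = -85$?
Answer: $\frac{1}{7470} \approx 0.00013387$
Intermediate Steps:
$p = 88$ ($p = 3 - -85 = 3 + 85 = 88$)
$\frac{1}{F{\left(-100,p \right)} + 7382} = \frac{1}{88 + 7382} = \frac{1}{7470}$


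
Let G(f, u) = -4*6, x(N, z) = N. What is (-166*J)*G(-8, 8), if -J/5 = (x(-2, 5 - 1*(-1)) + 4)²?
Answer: -79680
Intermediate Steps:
G(f, u) = -24
J = -20 (J = -5*(-2 + 4)² = -5*2² = -5*4 = -20)
(-166*J)*G(-8, 8) = -166*(-20)*(-24) = 3320*(-24) = -79680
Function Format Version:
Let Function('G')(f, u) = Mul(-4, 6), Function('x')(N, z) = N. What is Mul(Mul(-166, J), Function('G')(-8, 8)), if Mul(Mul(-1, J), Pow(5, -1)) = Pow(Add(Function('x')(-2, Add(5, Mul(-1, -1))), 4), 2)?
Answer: -79680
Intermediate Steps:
Function('G')(f, u) = -24
J = -20 (J = Mul(-5, Pow(Add(-2, 4), 2)) = Mul(-5, Pow(2, 2)) = Mul(-5, 4) = -20)
Mul(Mul(-166, J), Function('G')(-8, 8)) = Mul(Mul(-166, -20), -24) = Mul(3320, -24) = -79680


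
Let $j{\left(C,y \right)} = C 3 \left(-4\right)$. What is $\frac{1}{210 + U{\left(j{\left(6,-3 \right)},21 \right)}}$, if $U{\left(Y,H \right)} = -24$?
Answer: $\frac{1}{186} \approx 0.0053763$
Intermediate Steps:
$j{\left(C,y \right)} = - 12 C$ ($j{\left(C,y \right)} = 3 C \left(-4\right) = - 12 C$)
$\frac{1}{210 + U{\left(j{\left(6,-3 \right)},21 \right)}} = \frac{1}{210 - 24} = \frac{1}{186}$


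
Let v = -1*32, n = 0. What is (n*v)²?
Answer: 0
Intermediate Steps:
v = -32
(n*v)² = (0*(-32))² = 0² = 0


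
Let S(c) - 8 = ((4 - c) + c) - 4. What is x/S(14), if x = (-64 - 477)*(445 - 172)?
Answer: -147693/8 ≈ -18462.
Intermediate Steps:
S(c) = 8 (S(c) = 8 + (((4 - c) + c) - 4) = 8 + (4 - 4) = 8 + 0 = 8)
x = -147693 (x = -541*273 = -147693)
x/S(14) = -147693/8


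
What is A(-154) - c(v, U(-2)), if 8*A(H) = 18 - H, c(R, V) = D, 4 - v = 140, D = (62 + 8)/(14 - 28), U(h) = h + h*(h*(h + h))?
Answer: 53/2 ≈ 26.500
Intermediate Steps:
U(h) = h + 2*h³ (U(h) = h + h*(h*(2*h)) = h + h*(2*h²) = h + 2*h³)
D = -5 (D = 70/(-14) = 70*(-1/14) = -5)
v = -136 (v = 4 - 1*140 = 4 - 140 = -136)
c(R, V) = -5
A(H) = 9/4 - H/8 (A(H) = (18 - H)/8 = 9/4 - H/8)
A(-154) - c(v, U(-2)) = (9/4 - ⅛*(-154)) - 1*(-5) = (9/4 + 77/4) + 5 = 43/2 + 5 = 53/2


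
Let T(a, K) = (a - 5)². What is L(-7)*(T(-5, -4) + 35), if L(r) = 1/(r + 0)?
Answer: -135/7 ≈ -19.286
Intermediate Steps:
L(r) = 1/r
T(a, K) = (-5 + a)²
L(-7)*(T(-5, -4) + 35) = ((-5 - 5)² + 35)/(-7) = -((-10)² + 35)/7 = -(100 + 35)/7 = -⅐*135 = -135/7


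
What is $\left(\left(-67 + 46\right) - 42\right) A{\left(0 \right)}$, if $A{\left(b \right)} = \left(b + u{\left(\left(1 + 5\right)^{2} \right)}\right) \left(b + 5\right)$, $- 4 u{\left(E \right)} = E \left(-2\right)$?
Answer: $-5670$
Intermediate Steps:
$u{\left(E \right)} = \frac{E}{2}$ ($u{\left(E \right)} = - \frac{E \left(-2\right)}{4} = - \frac{\left(-2\right) E}{4} = \frac{E}{2}$)
$A{\left(b \right)} = \left(5 + b\right) \left(18 + b\right)$ ($A{\left(b \right)} = \left(b + \frac{\left(1 + 5\right)^{2}}{2}\right) \left(b + 5\right) = \left(b + \frac{6^{2}}{2}\right) \left(5 + b\right) = \left(b + \frac{1}{2} \cdot 36\right) \left(5 + b\right) = \left(b + 18\right) \left(5 + b\right) = \left(18 + b\right) \left(5 + b\right) = \left(5 + b\right) \left(18 + b\right)$)
$\left(\left(-67 + 46\right) - 42\right) A{\left(0 \right)} = \left(\left(-67 + 46\right) - 42\right) \left(90 + 0^{2} + 23 \cdot 0\right) = \left(-21 - 42\right) \left(90 + 0 + 0\right) = \left(-63\right) 90 = -5670$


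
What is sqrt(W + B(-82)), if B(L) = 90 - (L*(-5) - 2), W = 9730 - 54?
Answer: sqrt(9358) ≈ 96.737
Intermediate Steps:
W = 9676
B(L) = 92 + 5*L (B(L) = 90 - (-5*L - 2) = 90 - (-2 - 5*L) = 90 + (2 + 5*L) = 92 + 5*L)
sqrt(W + B(-82)) = sqrt(9676 + (92 + 5*(-82))) = sqrt(9676 + (92 - 410)) = sqrt(9676 - 318) = sqrt(9358)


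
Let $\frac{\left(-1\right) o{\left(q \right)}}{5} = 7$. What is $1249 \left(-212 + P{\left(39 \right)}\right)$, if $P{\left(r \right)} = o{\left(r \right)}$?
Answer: $-308503$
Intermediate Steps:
$o{\left(q \right)} = -35$ ($o{\left(q \right)} = \left(-5\right) 7 = -35$)
$P{\left(r \right)} = -35$
$1249 \left(-212 + P{\left(39 \right)}\right) = 1249 \left(-212 - 35\right) = 1249 \left(-247\right) = -308503$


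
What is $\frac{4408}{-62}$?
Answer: $- \frac{2204}{31} \approx -71.097$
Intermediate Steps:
$\frac{4408}{-62} = 4408 \left(- \frac{1}{62}\right) = - \frac{2204}{31}$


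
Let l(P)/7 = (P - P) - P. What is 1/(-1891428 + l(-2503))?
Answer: -1/1873907 ≈ -5.3364e-7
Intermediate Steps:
l(P) = -7*P (l(P) = 7*((P - P) - P) = 7*(0 - P) = 7*(-P) = -7*P)
1/(-1891428 + l(-2503)) = 1/(-1891428 - 7*(-2503)) = 1/(-1891428 + 17521) = 1/(-1873907) = -1/1873907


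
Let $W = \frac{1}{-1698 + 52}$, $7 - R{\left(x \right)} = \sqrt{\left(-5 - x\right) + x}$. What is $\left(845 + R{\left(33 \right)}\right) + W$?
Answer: $\frac{1402391}{1646} - i \sqrt{5} \approx 852.0 - 2.2361 i$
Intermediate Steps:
$R{\left(x \right)} = 7 - i \sqrt{5}$ ($R{\left(x \right)} = 7 - \sqrt{\left(-5 - x\right) + x} = 7 - \sqrt{-5} = 7 - i \sqrt{5}$)
$W = - \frac{1}{1646}$ ($W = \frac{1}{-1646} = - \frac{1}{1646} \approx -0.00060753$)
$\left(845 + R{\left(33 \right)}\right) + W = \left(845 + \left(7 - i \sqrt{5}\right)\right) - \frac{1}{1646} = \left(852 - i \sqrt{5}\right) - \frac{1}{1646} = \frac{1402391}{1646} - i \sqrt{5}$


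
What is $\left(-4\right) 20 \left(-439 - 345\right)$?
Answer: $62720$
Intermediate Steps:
$\left(-4\right) 20 \left(-439 - 345\right) = \left(-80\right) \left(-784\right) = 62720$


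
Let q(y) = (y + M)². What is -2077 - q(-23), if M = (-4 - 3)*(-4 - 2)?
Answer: -2438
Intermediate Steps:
M = 42 (M = -7*(-6) = 42)
q(y) = (42 + y)² (q(y) = (y + 42)² = (42 + y)²)
-2077 - q(-23) = -2077 - (42 - 23)² = -2077 - 1*19² = -2077 - 1*361 = -2077 - 361 = -2438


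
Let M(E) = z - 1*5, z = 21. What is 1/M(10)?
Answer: 1/16 ≈ 0.062500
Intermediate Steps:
M(E) = 16 (M(E) = 21 - 1*5 = 21 - 5 = 16)
1/M(10) = 1/16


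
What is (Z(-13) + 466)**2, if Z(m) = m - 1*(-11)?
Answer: 215296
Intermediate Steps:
Z(m) = 11 + m (Z(m) = m + 11 = 11 + m)
(Z(-13) + 466)**2 = ((11 - 13) + 466)**2 = (-2 + 466)**2 = 464**2 = 215296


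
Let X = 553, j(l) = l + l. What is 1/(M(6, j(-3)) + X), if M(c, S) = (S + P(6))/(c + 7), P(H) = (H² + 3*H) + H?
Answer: 13/7243 ≈ 0.0017948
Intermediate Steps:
P(H) = H² + 4*H
j(l) = 2*l
M(c, S) = (60 + S)/(7 + c) (M(c, S) = (S + 6*(4 + 6))/(c + 7) = (S + 6*10)/(7 + c) = (S + 60)/(7 + c) = (60 + S)/(7 + c))
1/(M(6, j(-3)) + X) = 1/((60 + 2*(-3))/(7 + 6) + 553) = 1/((60 - 6)/13 + 553) = 1/((1/13)*54 + 553) = 1/(54/13 + 553) = 1/(7243/13) = 13/7243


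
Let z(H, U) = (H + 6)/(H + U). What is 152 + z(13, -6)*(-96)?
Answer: -760/7 ≈ -108.57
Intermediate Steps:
z(H, U) = (6 + H)/(H + U)
152 + z(13, -6)*(-96) = 152 + ((6 + 13)/(13 - 6))*(-96) = 152 + (19/7)*(-96) = 152 - 1824/7 = -760/7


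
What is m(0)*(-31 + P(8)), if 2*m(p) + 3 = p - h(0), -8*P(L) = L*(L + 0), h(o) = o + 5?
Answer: 156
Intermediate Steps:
h(o) = 5 + o
P(L) = -L**2/8 (P(L) = -L*(L + 0)/8 = -L*L/8 = -L**2/8)
m(p) = -4 + p/2 (m(p) = -3/2 + (p - (5 + 0))/2 = -3/2 + (p - 1*5)/2 = -3/2 + (p - 5)/2 = -3/2 + (-5 + p)/2 = -3/2 + (-5/2 + p/2) = -4 + p/2)
m(0)*(-31 + P(8)) = (-4 + (1/2)*0)*(-31 - 1/8*8**2) = (-4 + 0)*(-31 - 1/8*64) = -4*(-31 - 8) = -4*(-39) = 156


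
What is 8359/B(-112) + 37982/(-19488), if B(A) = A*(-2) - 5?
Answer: 3680527/101616 ≈ 36.220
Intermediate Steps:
B(A) = -5 - 2*A (B(A) = -2*A - 5 = -5 - 2*A)
8359/B(-112) + 37982/(-19488) = 8359/(-5 - 2*(-112)) + 37982/(-19488) = 8359/(-5 + 224) + 37982*(-1/19488) = 8359/219 - 2713/1392 = 3680527/101616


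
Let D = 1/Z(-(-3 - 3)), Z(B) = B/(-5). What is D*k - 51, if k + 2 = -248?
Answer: 472/3 ≈ 157.33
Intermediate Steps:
k = -250 (k = -2 - 248 = -250)
Z(B) = -B/5 (Z(B) = B*(-⅕) = -B/5)
D = -⅚ (D = 1/(-(-1)*(-3 - 3)/5) = 1/(-(-1)*(-6)/5) = 1/(-⅕*6) = 1/(-6/5) = -⅚ ≈ -0.83333)
D*k - 51 = -⅚*(-250) - 51 = 625/3 - 51 = 472/3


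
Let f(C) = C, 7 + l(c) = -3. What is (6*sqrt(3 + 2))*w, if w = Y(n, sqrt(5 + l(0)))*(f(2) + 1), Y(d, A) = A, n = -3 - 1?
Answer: 90*I ≈ 90.0*I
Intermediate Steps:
l(c) = -10 (l(c) = -7 - 3 = -10)
n = -4
w = 3*I*sqrt(5) (w = sqrt(5 - 10)*(2 + 1) = sqrt(-5)*3 = (I*sqrt(5))*3 = 3*I*sqrt(5) ≈ 6.7082*I)
(6*sqrt(3 + 2))*w = (6*sqrt(3 + 2))*(3*I*sqrt(5)) = (6*sqrt(5))*(3*I*sqrt(5)) = 90*I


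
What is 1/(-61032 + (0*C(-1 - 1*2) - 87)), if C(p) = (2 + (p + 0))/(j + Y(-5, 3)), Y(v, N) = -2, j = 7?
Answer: -1/61119 ≈ -1.6362e-5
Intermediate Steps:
C(p) = ⅖ + p/5 (C(p) = (2 + (p + 0))/(7 - 2) = (2 + p)/5 = (2 + p)*(⅕) = ⅖ + p/5)
1/(-61032 + (0*C(-1 - 1*2) - 87)) = 1/(-61032 + (0*(⅖ + (-1 - 1*2)/5) - 87)) = 1/(-61032 + (0*(⅖ + (-1 - 2)/5) - 87)) = 1/(-61032 + (0*(⅖ + (⅕)*(-3)) - 87)) = 1/(-61032 + (0*(⅖ - ⅗) - 87)) = 1/(-61032 + (0*(-⅕) - 87)) = 1/(-61032 + (0 - 87)) = 1/(-61032 - 87) = 1/(-61119) = -1/61119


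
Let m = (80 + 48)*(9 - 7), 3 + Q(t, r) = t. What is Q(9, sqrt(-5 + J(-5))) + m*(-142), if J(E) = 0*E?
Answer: -36346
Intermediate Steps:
J(E) = 0
Q(t, r) = -3 + t
m = 256 (m = 128*2 = 256)
Q(9, sqrt(-5 + J(-5))) + m*(-142) = (-3 + 9) + 256*(-142) = 6 - 36352 = -36346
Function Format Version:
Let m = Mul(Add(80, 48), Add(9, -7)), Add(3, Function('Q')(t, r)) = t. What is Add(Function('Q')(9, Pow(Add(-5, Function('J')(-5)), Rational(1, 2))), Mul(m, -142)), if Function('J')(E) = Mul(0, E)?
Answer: -36346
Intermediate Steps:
Function('J')(E) = 0
Function('Q')(t, r) = Add(-3, t)
m = 256 (m = Mul(128, 2) = 256)
Add(Function('Q')(9, Pow(Add(-5, Function('J')(-5)), Rational(1, 2))), Mul(m, -142)) = Add(Add(-3, 9), Mul(256, -142)) = Add(6, -36352) = -36346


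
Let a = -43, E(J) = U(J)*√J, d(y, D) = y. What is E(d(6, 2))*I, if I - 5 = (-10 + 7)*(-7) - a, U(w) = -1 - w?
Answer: -483*√6 ≈ -1183.1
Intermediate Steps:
E(J) = √J*(-1 - J) (E(J) = (-1 - J)*√J = √J*(-1 - J))
I = 69 (I = 5 + ((-10 + 7)*(-7) - 1*(-43)) = 5 + (-3*(-7) + 43) = 5 + (21 + 43) = 5 + 64 = 69)
E(d(6, 2))*I = (√6*(-1 - 1*6))*69 = (√6*(-1 - 6))*69 = (√6*(-7))*69 = -7*√6*69 = -483*√6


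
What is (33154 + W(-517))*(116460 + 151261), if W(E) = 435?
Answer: 8992480669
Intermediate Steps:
(33154 + W(-517))*(116460 + 151261) = (33154 + 435)*(116460 + 151261) = 33589*267721 = 8992480669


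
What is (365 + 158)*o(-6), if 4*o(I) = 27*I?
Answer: -42363/2 ≈ -21182.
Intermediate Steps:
o(I) = 27*I/4 (o(I) = (27*I)/4 = 27*I/4)
(365 + 158)*o(-6) = (365 + 158)*((27/4)*(-6)) = 523*(-81/2) = -42363/2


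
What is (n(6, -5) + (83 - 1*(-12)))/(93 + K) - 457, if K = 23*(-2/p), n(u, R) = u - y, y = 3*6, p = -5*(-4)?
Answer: -413669/907 ≈ -456.08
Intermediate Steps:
p = 20
y = 18
n(u, R) = -18 + u (n(u, R) = u - 1*18 = u - 18 = -18 + u)
K = -23/10 (K = 23*(-2/20) = 23*(-2*1/20) = 23*(-⅒) = -23/10 ≈ -2.3000)
(n(6, -5) + (83 - 1*(-12)))/(93 + K) - 457 = ((-18 + 6) + (83 - 1*(-12)))/(93 - 23/10) - 457 = (-12 + (83 + 12))/(907/10) - 457 = (-12 + 95)*(10/907) - 457 = 83*(10/907) - 457 = 830/907 - 457 = -413669/907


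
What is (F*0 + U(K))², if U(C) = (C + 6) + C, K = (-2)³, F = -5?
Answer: 100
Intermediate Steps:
K = -8
U(C) = 6 + 2*C (U(C) = (6 + C) + C = 6 + 2*C)
(F*0 + U(K))² = (-5*0 + (6 + 2*(-8)))² = (0 + (6 - 16))² = (0 - 10)² = (-10)² = 100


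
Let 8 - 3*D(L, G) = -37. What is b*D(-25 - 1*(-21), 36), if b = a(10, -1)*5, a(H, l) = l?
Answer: -75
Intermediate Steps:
D(L, G) = 15 (D(L, G) = 8/3 - 1/3*(-37) = 8/3 + 37/3 = 15)
b = -5 (b = -1*5 = -5)
b*D(-25 - 1*(-21), 36) = -5*15 = -75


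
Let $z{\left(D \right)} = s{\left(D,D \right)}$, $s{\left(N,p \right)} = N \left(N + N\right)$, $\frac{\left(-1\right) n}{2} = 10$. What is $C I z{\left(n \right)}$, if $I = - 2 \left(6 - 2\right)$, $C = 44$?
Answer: $-281600$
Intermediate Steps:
$n = -20$ ($n = \left(-2\right) 10 = -20$)
$s{\left(N,p \right)} = 2 N^{2}$ ($s{\left(N,p \right)} = N 2 N = 2 N^{2}$)
$z{\left(D \right)} = 2 D^{2}$
$I = -8$ ($I = \left(-2\right) 4 = -8$)
$C I z{\left(n \right)} = 44 \left(-8\right) 2 \left(-20\right)^{2} = - 352 \cdot 2 \cdot 400 = \left(-352\right) 800 = -281600$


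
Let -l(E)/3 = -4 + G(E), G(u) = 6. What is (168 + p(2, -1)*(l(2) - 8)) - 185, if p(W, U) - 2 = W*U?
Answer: -17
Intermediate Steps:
p(W, U) = 2 + U*W (p(W, U) = 2 + W*U = 2 + U*W)
l(E) = -6 (l(E) = -3*(-4 + 6) = -3*2 = -6)
(168 + p(2, -1)*(l(2) - 8)) - 185 = (168 + (2 - 1*2)*(-6 - 8)) - 185 = (168 + (2 - 2)*(-14)) - 185 = (168 + 0*(-14)) - 185 = (168 + 0) - 185 = 168 - 185 = -17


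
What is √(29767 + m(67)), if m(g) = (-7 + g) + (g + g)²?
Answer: √47783 ≈ 218.59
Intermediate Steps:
m(g) = -7 + g + 4*g² (m(g) = (-7 + g) + (2*g)² = (-7 + g) + 4*g² = -7 + g + 4*g²)
√(29767 + m(67)) = √(29767 + (-7 + 67 + 4*67²)) = √(29767 + (-7 + 67 + 4*4489)) = √(29767 + (-7 + 67 + 17956)) = √(29767 + 18016) = √47783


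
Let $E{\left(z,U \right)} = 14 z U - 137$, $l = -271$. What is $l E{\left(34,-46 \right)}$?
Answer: $5970943$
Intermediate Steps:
$E{\left(z,U \right)} = -137 + 14 U z$ ($E{\left(z,U \right)} = 14 U z - 137 = -137 + 14 U z$)
$l E{\left(34,-46 \right)} = - 271 \left(-137 + 14 \left(-46\right) 34\right) = - 271 \left(-137 - 21896\right) = \left(-271\right) \left(-22033\right) = 5970943$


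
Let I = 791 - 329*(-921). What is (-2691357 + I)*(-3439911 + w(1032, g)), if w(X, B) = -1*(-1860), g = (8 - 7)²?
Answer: 8208542731407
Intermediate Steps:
g = 1 (g = 1² = 1)
I = 303800 (I = 791 + 303009 = 303800)
w(X, B) = 1860
(-2691357 + I)*(-3439911 + w(1032, g)) = (-2691357 + 303800)*(-3439911 + 1860) = -2387557*(-3438051) = 8208542731407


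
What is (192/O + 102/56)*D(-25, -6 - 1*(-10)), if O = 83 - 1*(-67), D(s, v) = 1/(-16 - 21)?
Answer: -2171/25900 ≈ -0.083822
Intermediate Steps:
D(s, v) = -1/37 (D(s, v) = 1/(-37) = -1/37)
O = 150 (O = 83 + 67 = 150)
(192/O + 102/56)*D(-25, -6 - 1*(-10)) = (192/150 + 102/56)*(-1/37) = (192*(1/150) + 102*(1/56))*(-1/37) = (32/25 + 51/28)*(-1/37) = (2171/700)*(-1/37) = -2171/25900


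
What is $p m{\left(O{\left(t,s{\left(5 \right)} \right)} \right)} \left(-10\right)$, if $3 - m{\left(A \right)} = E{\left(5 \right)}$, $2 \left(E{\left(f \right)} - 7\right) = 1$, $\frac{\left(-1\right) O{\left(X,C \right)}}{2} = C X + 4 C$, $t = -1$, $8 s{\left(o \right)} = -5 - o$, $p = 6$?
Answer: $270$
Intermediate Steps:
$s{\left(o \right)} = - \frac{5}{8} - \frac{o}{8}$ ($s{\left(o \right)} = \frac{-5 - o}{8} = - \frac{5}{8} - \frac{o}{8}$)
$O{\left(X,C \right)} = - 8 C - 2 C X$ ($O{\left(X,C \right)} = - 2 \left(C X + 4 C\right) = - 2 \left(4 C + C X\right) = - 8 C - 2 C X$)
$E{\left(f \right)} = \frac{15}{2}$ ($E{\left(f \right)} = 7 + \frac{1}{2} \cdot 1 = 7 + \frac{1}{2} = \frac{15}{2}$)
$m{\left(A \right)} = - \frac{9}{2}$ ($m{\left(A \right)} = 3 - \frac{15}{2} = - \frac{9}{2}$)
$p m{\left(O{\left(t,s{\left(5 \right)} \right)} \right)} \left(-10\right) = 6 \left(- \frac{9}{2}\right) \left(-10\right) = \left(-27\right) \left(-10\right) = 270$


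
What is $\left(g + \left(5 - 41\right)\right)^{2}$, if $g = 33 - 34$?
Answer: $1369$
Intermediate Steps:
$g = -1$
$\left(g + \left(5 - 41\right)\right)^{2} = \left(-1 + \left(5 - 41\right)\right)^{2} = \left(-1 - 36\right)^{2} = \left(-37\right)^{2} = 1369$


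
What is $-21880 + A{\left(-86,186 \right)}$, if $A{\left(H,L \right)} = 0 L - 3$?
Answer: $-21883$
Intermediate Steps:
$A{\left(H,L \right)} = -3$ ($A{\left(H,L \right)} = 0 - 3 = -3$)
$-21880 + A{\left(-86,186 \right)} = -21880 - 3 = -21883$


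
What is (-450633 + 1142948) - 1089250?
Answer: -396935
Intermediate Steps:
(-450633 + 1142948) - 1089250 = 692315 - 1089250 = -396935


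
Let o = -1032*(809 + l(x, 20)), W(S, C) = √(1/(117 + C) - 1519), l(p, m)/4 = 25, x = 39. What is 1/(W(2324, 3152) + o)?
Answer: -1533304836/1438374869476373 - I*√16232579090/2876749738952746 ≈ -1.066e-6 - 4.4289e-11*I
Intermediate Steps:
l(p, m) = 100 (l(p, m) = 4*25 = 100)
W(S, C) = √(-1519 + 1/(117 + C))
o = -938088 (o = -1032*(809 + 100) = -1032*909 = -938088)
1/(W(2324, 3152) + o) = 1/(√((-177722 - 1519*3152)/(117 + 3152)) - 938088) = 1/(√((-177722 - 4787888)/3269) - 938088) = 1/(√((1/3269)*(-4965610)) - 938088) = 1/(√(-4965610/3269) - 938088) = 1/(I*√16232579090/3269 - 938088) = 1/(-938088 + I*√16232579090/3269)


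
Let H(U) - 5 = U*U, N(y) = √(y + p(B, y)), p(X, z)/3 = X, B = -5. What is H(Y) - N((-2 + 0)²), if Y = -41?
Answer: 1686 - I*√11 ≈ 1686.0 - 3.3166*I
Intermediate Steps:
p(X, z) = 3*X
N(y) = √(-15 + y) (N(y) = √(y + 3*(-5)) = √(y - 15) = √(-15 + y))
H(U) = 5 + U² (H(U) = 5 + U*U = 5 + U²)
H(Y) - N((-2 + 0)²) = (5 + (-41)²) - √(-15 + (-2 + 0)²) = (5 + 1681) - √(-15 + (-2)²) = 1686 - √(-15 + 4) = 1686 - √(-11) = 1686 - I*√11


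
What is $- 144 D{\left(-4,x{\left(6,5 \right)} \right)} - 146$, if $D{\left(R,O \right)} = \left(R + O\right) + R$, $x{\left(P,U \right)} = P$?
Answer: $142$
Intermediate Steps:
$D{\left(R,O \right)} = O + 2 R$ ($D{\left(R,O \right)} = \left(O + R\right) + R = O + 2 R$)
$- 144 D{\left(-4,x{\left(6,5 \right)} \right)} - 146 = - 144 \left(6 + 2 \left(-4\right)\right) - 146 = - 144 \left(6 - 8\right) - 146 = \left(-144\right) \left(-2\right) - 146 = 288 - 146 = 142$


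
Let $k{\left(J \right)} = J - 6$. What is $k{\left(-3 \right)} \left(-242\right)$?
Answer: $2178$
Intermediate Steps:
$k{\left(J \right)} = -6 + J$ ($k{\left(J \right)} = J - 6 = -6 + J$)
$k{\left(-3 \right)} \left(-242\right) = \left(-6 - 3\right) \left(-242\right) = \left(-9\right) \left(-242\right) = 2178$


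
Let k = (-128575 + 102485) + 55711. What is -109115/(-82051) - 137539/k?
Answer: -8053117074/2430432671 ≈ -3.3134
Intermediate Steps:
k = 29621 (k = -26090 + 55711 = 29621)
-109115/(-82051) - 137539/k = -109115/(-82051) - 137539/29621 = -109115*(-1/82051) - 137539*1/29621 = 109115/82051 - 137539/29621 = -8053117074/2430432671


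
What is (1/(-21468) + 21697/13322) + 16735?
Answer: 2393310242717/142998348 ≈ 16737.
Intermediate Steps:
(1/(-21468) + 21697/13322) + 16735 = (-1/21468 + 21697*(1/13322)) + 16735 = (-1/21468 + 21697/13322) + 16735 = 232888937/142998348 + 16735 = 2393310242717/142998348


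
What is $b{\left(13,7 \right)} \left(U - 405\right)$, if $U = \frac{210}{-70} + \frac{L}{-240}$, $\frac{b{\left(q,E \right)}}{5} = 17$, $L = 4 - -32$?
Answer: $- \frac{138771}{4} \approx -34693.0$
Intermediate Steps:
$L = 36$ ($L = 4 + 32 = 36$)
$b{\left(q,E \right)} = 85$ ($b{\left(q,E \right)} = 5 \cdot 17 = 85$)
$U = - \frac{63}{20}$ ($U = \frac{210}{-70} + \frac{36}{-240} = 210 \left(- \frac{1}{70}\right) + 36 \left(- \frac{1}{240}\right) = -3 - \frac{3}{20} = - \frac{63}{20} \approx -3.15$)
$b{\left(13,7 \right)} \left(U - 405\right) = 85 \left(- \frac{63}{20} - 405\right) = 85 \left(- \frac{8163}{20}\right) = - \frac{138771}{4}$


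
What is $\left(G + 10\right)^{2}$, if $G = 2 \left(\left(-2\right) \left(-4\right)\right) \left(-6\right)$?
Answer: $7396$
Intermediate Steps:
$G = -96$ ($G = 2 \cdot 8 \left(-6\right) = 16 \left(-6\right) = -96$)
$\left(G + 10\right)^{2} = \left(-96 + 10\right)^{2} = \left(-86\right)^{2} = 7396$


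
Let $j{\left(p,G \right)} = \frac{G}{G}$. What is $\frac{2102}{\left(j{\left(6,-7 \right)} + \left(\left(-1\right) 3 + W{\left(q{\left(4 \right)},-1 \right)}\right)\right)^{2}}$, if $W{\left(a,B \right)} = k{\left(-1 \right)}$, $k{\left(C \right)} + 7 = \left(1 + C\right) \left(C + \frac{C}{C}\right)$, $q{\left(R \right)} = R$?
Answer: $\frac{2102}{81} \approx 25.951$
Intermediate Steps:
$j{\left(p,G \right)} = 1$
$k{\left(C \right)} = -7 + \left(1 + C\right)^{2}$ ($k{\left(C \right)} = -7 + \left(1 + C\right) \left(C + \frac{C}{C}\right) = -7 + \left(1 + C\right) \left(C + 1\right) = -7 + \left(1 + C\right) \left(1 + C\right) = -7 + \left(1 + C\right)^{2}$)
$W{\left(a,B \right)} = -7$ ($W{\left(a,B \right)} = -6 + \left(-1\right)^{2} + 2 \left(-1\right) = -6 + 1 - 2 = -7$)
$\frac{2102}{\left(j{\left(6,-7 \right)} + \left(\left(-1\right) 3 + W{\left(q{\left(4 \right)},-1 \right)}\right)\right)^{2}} = \frac{2102}{\left(1 - 10\right)^{2}} = \frac{2102}{\left(-9\right)^{2}} = \frac{2102}{81}$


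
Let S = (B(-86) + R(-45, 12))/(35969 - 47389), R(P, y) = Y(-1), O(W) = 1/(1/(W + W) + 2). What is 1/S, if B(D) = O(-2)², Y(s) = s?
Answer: 559580/33 ≈ 16957.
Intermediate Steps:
O(W) = 1/(2 + 1/(2*W)) (O(W) = 1/(1/(2*W) + 2) = 1/(2 + 1/(2*W)))
R(P, y) = -1
B(D) = 16/49 (B(D) = (2*(-2)/(1 + 4*(-2)))² = (2*(-2)/(1 - 8))² = (2*(-2)/(-7))² = (2*(-2)*(-⅐))² = (4/7)² = 16/49)
S = 33/559580 (S = (16/49 - 1)/(35969 - 47389) = -33/49/(-11420) = -33/49*(-1/11420) = 33/559580 ≈ 5.8973e-5)
1/S = 1/(33/559580) = 559580/33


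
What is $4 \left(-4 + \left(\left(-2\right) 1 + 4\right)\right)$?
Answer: $-8$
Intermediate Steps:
$4 \left(-4 + \left(\left(-2\right) 1 + 4\right)\right) = 4 \left(-4 + \left(-2 + 4\right)\right) = 4 \left(-4 + 2\right) = 4 \left(-2\right) = -8$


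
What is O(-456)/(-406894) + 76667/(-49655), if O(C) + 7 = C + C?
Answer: -31149709353/20204321570 ≈ -1.5417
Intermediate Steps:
O(C) = -7 + 2*C (O(C) = -7 + (C + C) = -7 + 2*C)
O(-456)/(-406894) + 76667/(-49655) = (-7 + 2*(-456))/(-406894) + 76667/(-49655) = (-7 - 912)*(-1/406894) + 76667*(-1/49655) = -919*(-1/406894) - 76667/49655 = 919/406894 - 76667/49655 = -31149709353/20204321570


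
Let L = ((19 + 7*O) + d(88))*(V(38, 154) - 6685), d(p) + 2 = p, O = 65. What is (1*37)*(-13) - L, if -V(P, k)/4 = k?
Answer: 4088079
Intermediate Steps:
d(p) = -2 + p
V(P, k) = -4*k
L = -4088560 (L = ((19 + 7*65) + (-2 + 88))*(-4*154 - 6685) = ((19 + 455) + 86)*(-616 - 6685) = (474 + 86)*(-7301) = 560*(-7301) = -4088560)
(1*37)*(-13) - L = (1*37)*(-13) - 1*(-4088560) = 37*(-13) + 4088560 = -481 + 4088560 = 4088079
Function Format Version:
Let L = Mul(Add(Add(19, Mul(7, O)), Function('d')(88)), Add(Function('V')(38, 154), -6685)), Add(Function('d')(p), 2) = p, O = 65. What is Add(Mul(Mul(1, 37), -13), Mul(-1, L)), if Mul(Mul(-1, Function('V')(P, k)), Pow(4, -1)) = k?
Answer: 4088079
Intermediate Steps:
Function('d')(p) = Add(-2, p)
Function('V')(P, k) = Mul(-4, k)
L = -4088560 (L = Mul(Add(Add(19, Mul(7, 65)), Add(-2, 88)), Add(Mul(-4, 154), -6685)) = Mul(Add(Add(19, 455), 86), Add(-616, -6685)) = Mul(Add(474, 86), -7301) = Mul(560, -7301) = -4088560)
Add(Mul(Mul(1, 37), -13), Mul(-1, L)) = Add(Mul(Mul(1, 37), -13), Mul(-1, -4088560)) = Add(Mul(37, -13), 4088560) = Add(-481, 4088560) = 4088079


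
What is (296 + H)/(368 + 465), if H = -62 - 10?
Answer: 32/119 ≈ 0.26891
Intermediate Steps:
H = -72
(296 + H)/(368 + 465) = (296 - 72)/(368 + 465) = 224/833 = 224*(1/833) = 32/119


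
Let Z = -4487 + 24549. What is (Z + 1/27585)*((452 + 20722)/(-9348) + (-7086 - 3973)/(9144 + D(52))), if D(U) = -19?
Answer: -9118734175451579/130723016250 ≈ -69756.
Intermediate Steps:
Z = 20062
(Z + 1/27585)*((452 + 20722)/(-9348) + (-7086 - 3973)/(9144 + D(52))) = (20062 + 1/27585)*((452 + 20722)/(-9348) + (-7086 - 3973)/(9144 - 19)) = (20062 + 1/27585)*(21174*(-1/9348) - 11059/9125) = 553410271*(-3529/1558 - 11059*1/9125)/27585 = 553410271*(-3529/1558 - 11059/9125)/27585 = (553410271/27585)*(-49432047/14216750) = -9118734175451579/130723016250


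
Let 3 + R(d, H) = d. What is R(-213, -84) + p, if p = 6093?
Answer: 5877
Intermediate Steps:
R(d, H) = -3 + d
R(-213, -84) + p = (-3 - 213) + 6093 = -216 + 6093 = 5877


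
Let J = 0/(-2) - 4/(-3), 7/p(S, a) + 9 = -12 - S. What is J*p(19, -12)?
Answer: -7/30 ≈ -0.23333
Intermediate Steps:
p(S, a) = 7/(-21 - S) (p(S, a) = 7/(-9 + (-12 - S)) = 7/(-21 - S))
J = 4/3 (J = 0*(-½) - 4*(-⅓) = 0 + 4/3 = 4/3 ≈ 1.3333)
J*p(19, -12) = 4*(-7/(21 + 19))/3 = 4*(-7/40)/3 = 4*(-7*1/40)/3 = (4/3)*(-7/40) = -7/30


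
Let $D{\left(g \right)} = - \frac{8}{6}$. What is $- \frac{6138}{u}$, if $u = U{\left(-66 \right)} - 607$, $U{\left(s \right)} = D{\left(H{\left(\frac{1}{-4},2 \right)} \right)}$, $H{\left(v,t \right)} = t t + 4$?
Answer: $\frac{18414}{1825} \approx 10.09$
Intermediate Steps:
$H{\left(v,t \right)} = 4 + t^{2}$ ($H{\left(v,t \right)} = t^{2} + 4 = 4 + t^{2}$)
$D{\left(g \right)} = - \frac{4}{3}$ ($D{\left(g \right)} = \left(-8\right) \frac{1}{6} = - \frac{4}{3}$)
$U{\left(s \right)} = - \frac{4}{3}$
$u = - \frac{1825}{3}$ ($u = - \frac{4}{3} - 607 = - \frac{1825}{3} \approx -608.33$)
$- \frac{6138}{u} = - \frac{6138}{- \frac{1825}{3}} = \left(-6138\right) \left(- \frac{3}{1825}\right) = \frac{18414}{1825}$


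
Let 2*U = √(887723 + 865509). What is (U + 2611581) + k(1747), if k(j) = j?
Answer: 2613328 + 2*√109577 ≈ 2.6140e+6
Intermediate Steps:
U = 2*√109577 (U = √(887723 + 865509)/2 = √1753232/2 = (4*√109577)/2 = 2*√109577 ≈ 662.05)
(U + 2611581) + k(1747) = (2*√109577 + 2611581) + 1747 = (2611581 + 2*√109577) + 1747 = 2613328 + 2*√109577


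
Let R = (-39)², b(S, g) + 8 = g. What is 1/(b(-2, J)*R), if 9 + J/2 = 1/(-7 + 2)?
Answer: -5/200772 ≈ -2.4904e-5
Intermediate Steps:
J = -92/5 (J = -18 + 2/(-7 + 2) = -18 + 2/(-5) = -18 + 2*(-⅕) = -18 - ⅖ = -92/5 ≈ -18.400)
b(S, g) = -8 + g
R = 1521
1/(b(-2, J)*R) = 1/((-8 - 92/5)*1521) = 1/(-132/5*1521) = 1/(-200772/5) = -5/200772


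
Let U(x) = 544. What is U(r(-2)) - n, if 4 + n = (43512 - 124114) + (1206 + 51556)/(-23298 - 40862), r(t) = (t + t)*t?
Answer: 2603318381/32080 ≈ 81151.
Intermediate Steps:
r(t) = 2*t**2 (r(t) = (2*t)*t = 2*t**2)
n = -2585866861/32080 (n = -4 + ((43512 - 124114) + (1206 + 51556)/(-23298 - 40862)) = -4 + (-80602 + 52762/(-64160)) = -4 + (-80602 + 52762*(-1/64160)) = -4 + (-80602 - 26381/32080) = -4 - 2585738541/32080 = -2585866861/32080 ≈ -80607.)
U(r(-2)) - n = 544 - 1*(-2585866861/32080) = 544 + 2585866861/32080 = 2603318381/32080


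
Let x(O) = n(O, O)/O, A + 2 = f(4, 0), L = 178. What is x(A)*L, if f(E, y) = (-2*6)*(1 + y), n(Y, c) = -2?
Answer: 178/7 ≈ 25.429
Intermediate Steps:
f(E, y) = -12 - 12*y (f(E, y) = -12*(1 + y) = -12 - 12*y)
A = -14 (A = -2 + (-12 - 12*0) = -2 + (-12 + 0) = -2 - 12 = -14)
x(O) = -2/O
x(A)*L = -2/(-14)*178 = -2*(-1/14)*178 = (⅐)*178 = 178/7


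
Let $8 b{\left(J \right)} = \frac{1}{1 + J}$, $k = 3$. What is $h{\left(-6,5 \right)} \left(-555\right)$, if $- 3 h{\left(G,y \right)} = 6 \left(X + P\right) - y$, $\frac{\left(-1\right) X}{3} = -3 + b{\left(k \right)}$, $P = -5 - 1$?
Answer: $\frac{36815}{16} \approx 2300.9$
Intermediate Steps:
$P = -6$ ($P = -5 - 1 = -6$)
$b{\left(J \right)} = \frac{1}{8 \left(1 + J\right)}$
$X = \frac{285}{32}$ ($X = - 3 \left(-3 + \frac{1}{8 \left(1 + 3\right)}\right) = - 3 \left(-3 + \frac{1}{8 \cdot 4}\right) = - 3 \left(-3 + \frac{1}{8} \cdot \frac{1}{4}\right) = - 3 \left(-3 + \frac{1}{32}\right) = \left(-3\right) \left(- \frac{95}{32}\right) = \frac{285}{32} \approx 8.9063$)
$h{\left(G,y \right)} = - \frac{93}{16} + \frac{y}{3}$ ($h{\left(G,y \right)} = - \frac{6 \left(\frac{285}{32} - 6\right) - y}{3} = - \frac{6 \cdot \frac{93}{32} - y}{3} = - \frac{\frac{279}{16} - y}{3} = - \frac{93}{16} + \frac{y}{3}$)
$h{\left(-6,5 \right)} \left(-555\right) = \left(- \frac{93}{16} + \frac{1}{3} \cdot 5\right) \left(-555\right) = \left(- \frac{93}{16} + \frac{5}{3}\right) \left(-555\right) = \left(- \frac{199}{48}\right) \left(-555\right) = \frac{36815}{16}$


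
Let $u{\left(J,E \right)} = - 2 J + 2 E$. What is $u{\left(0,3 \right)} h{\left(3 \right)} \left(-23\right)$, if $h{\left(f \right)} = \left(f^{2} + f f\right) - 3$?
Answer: $-2070$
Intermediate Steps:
$h{\left(f \right)} = -3 + 2 f^{2}$ ($h{\left(f \right)} = \left(f^{2} + f^{2}\right) - 3 = 2 f^{2} - 3 = -3 + 2 f^{2}$)
$u{\left(0,3 \right)} h{\left(3 \right)} \left(-23\right) = \left(\left(-2\right) 0 + 2 \cdot 3\right) \left(-3 + 2 \cdot 3^{2}\right) \left(-23\right) = \left(0 + 6\right) \left(-3 + 2 \cdot 9\right) \left(-23\right) = 6 \left(-3 + 18\right) \left(-23\right) = 6 \cdot 15 \left(-23\right) = 90 \left(-23\right) = -2070$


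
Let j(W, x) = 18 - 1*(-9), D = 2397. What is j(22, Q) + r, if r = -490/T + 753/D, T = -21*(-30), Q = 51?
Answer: 190823/7191 ≈ 26.536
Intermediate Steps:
T = 630
j(W, x) = 27 (j(W, x) = 18 + 9 = 27)
r = -3334/7191 (r = -490/630 + 753/2397 = -490*1/630 + 753*(1/2397) = -7/9 + 251/799 = -3334/7191 ≈ -0.46363)
j(22, Q) + r = 27 - 3334/7191 = 190823/7191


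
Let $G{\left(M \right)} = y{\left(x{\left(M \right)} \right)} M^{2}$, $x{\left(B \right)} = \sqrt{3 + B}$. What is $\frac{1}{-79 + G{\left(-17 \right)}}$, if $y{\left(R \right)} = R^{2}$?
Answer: $- \frac{1}{4125} \approx -0.00024242$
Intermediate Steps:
$G{\left(M \right)} = M^{2} \left(3 + M\right)$ ($G{\left(M \right)} = \left(\sqrt{3 + M}\right)^{2} M^{2} = \left(3 + M\right) M^{2} = M^{2} \left(3 + M\right)$)
$\frac{1}{-79 + G{\left(-17 \right)}} = \frac{1}{-79 + \left(-17\right)^{2} \left(3 - 17\right)} = \frac{1}{-79 + 289 \left(-14\right)} = \frac{1}{-79 - 4046} = \frac{1}{-4125} = - \frac{1}{4125}$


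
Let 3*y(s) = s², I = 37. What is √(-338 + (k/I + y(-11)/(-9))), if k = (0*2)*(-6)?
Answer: I*√27741/9 ≈ 18.506*I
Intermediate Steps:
k = 0 (k = 0*(-6) = 0)
y(s) = s²/3
√(-338 + (k/I + y(-11)/(-9))) = √(-338 + (0/37 + ((⅓)*(-11)²)/(-9))) = √(-338 + (0*(1/37) + ((⅓)*121)*(-⅑))) = √(-338 + (0 + (121/3)*(-⅑))) = √(-338 + (0 - 121/27)) = √(-338 - 121/27) = √(-9247/27) = I*√27741/9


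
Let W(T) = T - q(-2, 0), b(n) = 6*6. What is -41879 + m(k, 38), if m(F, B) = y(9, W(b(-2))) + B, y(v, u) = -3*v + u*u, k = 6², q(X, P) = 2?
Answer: -40712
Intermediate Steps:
k = 36
b(n) = 36
W(T) = -2 + T (W(T) = T - 1*2 = T - 2 = -2 + T)
y(v, u) = u² - 3*v (y(v, u) = -3*v + u² = u² - 3*v)
m(F, B) = 1129 + B (m(F, B) = ((-2 + 36)² - 3*9) + B = (34² - 27) + B = (1156 - 27) + B = 1129 + B)
-41879 + m(k, 38) = -41879 + (1129 + 38) = -41879 + 1167 = -40712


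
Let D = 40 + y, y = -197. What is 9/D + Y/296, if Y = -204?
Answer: -8673/11618 ≈ -0.74651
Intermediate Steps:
D = -157 (D = 40 - 197 = -157)
9/D + Y/296 = 9/(-157) - 204/296 = 9*(-1/157) - 204*1/296 = -9/157 - 51/74 = -8673/11618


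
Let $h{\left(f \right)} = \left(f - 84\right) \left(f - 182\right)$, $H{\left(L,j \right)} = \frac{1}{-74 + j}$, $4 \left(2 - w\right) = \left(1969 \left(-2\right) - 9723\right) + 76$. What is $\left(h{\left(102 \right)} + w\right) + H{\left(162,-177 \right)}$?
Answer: $\frac{1966079}{1004} \approx 1958.2$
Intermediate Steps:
$w = \frac{13593}{4}$ ($w = 2 - \frac{\left(1969 \left(-2\right) - 9723\right) + 76}{4} = 2 - \frac{\left(-3938 - 9723\right) + 76}{4} = 2 - \frac{-13661 + 76}{4} = 2 - - \frac{13585}{4} = 2 + \frac{13585}{4} = \frac{13593}{4} \approx 3398.3$)
$h{\left(f \right)} = \left(-182 + f\right) \left(-84 + f\right)$ ($h{\left(f \right)} = \left(-84 + f\right) \left(-182 + f\right) = \left(-182 + f\right) \left(-84 + f\right)$)
$\left(h{\left(102 \right)} + w\right) + H{\left(162,-177 \right)} = \left(\left(15288 + 102^{2} - 27132\right) + \frac{13593}{4}\right) + \frac{1}{-74 - 177} = \left(\left(15288 + 10404 - 27132\right) + \frac{13593}{4}\right) + \frac{1}{-251} = \left(-1440 + \frac{13593}{4}\right) - \frac{1}{251} = \frac{7833}{4} - \frac{1}{251} = \frac{1966079}{1004}$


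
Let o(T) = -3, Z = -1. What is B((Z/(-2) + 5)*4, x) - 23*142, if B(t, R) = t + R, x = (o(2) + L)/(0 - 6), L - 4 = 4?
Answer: -19469/6 ≈ -3244.8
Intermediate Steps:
L = 8 (L = 4 + 4 = 8)
x = -5/6 (x = (-3 + 8)/(0 - 6) = 5/(-6) = 5*(-1/6) = -5/6 ≈ -0.83333)
B(t, R) = R + t
B((Z/(-2) + 5)*4, x) - 23*142 = (-5/6 + (-1/(-2) + 5)*4) - 23*142 = (-5/6 + (-1*(-1/2) + 5)*4) - 3266 = (-5/6 + (1/2 + 5)*4) - 3266 = (-5/6 + (11/2)*4) - 3266 = (-5/6 + 22) - 3266 = 127/6 - 3266 = -19469/6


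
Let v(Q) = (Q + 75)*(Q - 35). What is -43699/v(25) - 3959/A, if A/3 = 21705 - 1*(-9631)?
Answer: 256506037/5875500 ≈ 43.657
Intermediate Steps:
v(Q) = (-35 + Q)*(75 + Q) (v(Q) = (75 + Q)*(-35 + Q) = (-35 + Q)*(75 + Q))
A = 94008 (A = 3*(21705 - 1*(-9631)) = 3*(21705 + 9631) = 3*31336 = 94008)
-43699/v(25) - 3959/A = -43699/(-2625 + 25² + 40*25) - 3959/94008 = -43699/(-2625 + 625 + 1000) - 3959*1/94008 = -43699/(-1000) - 3959/94008 = -43699*(-1/1000) - 3959/94008 = 43699/1000 - 3959/94008 = 256506037/5875500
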